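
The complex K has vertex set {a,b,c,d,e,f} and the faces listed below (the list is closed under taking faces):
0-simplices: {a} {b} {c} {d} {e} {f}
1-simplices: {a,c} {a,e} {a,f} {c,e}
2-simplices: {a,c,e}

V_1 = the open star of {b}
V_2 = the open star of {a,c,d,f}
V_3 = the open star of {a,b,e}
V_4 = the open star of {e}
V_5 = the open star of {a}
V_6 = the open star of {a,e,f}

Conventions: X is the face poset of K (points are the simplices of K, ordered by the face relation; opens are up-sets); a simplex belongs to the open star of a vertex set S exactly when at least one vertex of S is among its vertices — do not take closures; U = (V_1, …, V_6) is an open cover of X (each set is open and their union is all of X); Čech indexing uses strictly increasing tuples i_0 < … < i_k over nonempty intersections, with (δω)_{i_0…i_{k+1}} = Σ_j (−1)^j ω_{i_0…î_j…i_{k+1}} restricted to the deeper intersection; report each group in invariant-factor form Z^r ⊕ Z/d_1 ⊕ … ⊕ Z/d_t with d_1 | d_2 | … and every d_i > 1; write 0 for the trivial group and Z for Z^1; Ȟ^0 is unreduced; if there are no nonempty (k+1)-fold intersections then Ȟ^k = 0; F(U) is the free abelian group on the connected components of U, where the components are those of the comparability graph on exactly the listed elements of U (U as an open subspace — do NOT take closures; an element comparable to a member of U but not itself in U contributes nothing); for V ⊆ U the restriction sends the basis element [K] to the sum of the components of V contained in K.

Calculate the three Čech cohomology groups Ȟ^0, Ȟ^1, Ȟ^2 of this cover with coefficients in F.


Ȟ^0(U;F) ≅ Z^3, Ȟ^1(U;F) ≅ 0, Ȟ^2(U;F) ≅ 0

cover nerve:
  V1={{b}} V2={{a},{c},{d},{f},{a,c},{a,e},{a,f},{c,e},{a,c,e}} V3={{a},{b},{e},{a,c},{a,e},{a,f},{c,e},{a,c,e}} V4={{e},{a,e},{c,e},{a,c,e}} V5={{a},{a,c},{a,e},{a,f},{a,c,e}} V6={{a},{e},{f},{a,c},{a,e},{a,f},{c,e},{a,c,e}}
  V13={{b}} V23={{a},{a,c},{a,e},{a,f},{c,e},{a,c,e}} V24={{a,e},{c,e},{a,c,e}} V25={{a},{a,c},{a,e},{a,f},{a,c,e}} V26={{a},{f},{a,c},{a,e},{a,f},{c,e},{a,c,e}} V34={{e},{a,e},{c,e},{a,c,e}} V35={{a},{a,c},{a,e},{a,f},{a,c,e}} V36={{a},{e},{a,c},{a,e},{a,f},{c,e},{a,c,e}} V45={{a,e},{a,c,e}} V46={{e},{a,e},{c,e},{a,c,e}} V56={{a},{a,c},{a,e},{a,f},{a,c,e}}
  V234={{a,e},{c,e},{a,c,e}} V235={{a},{a,c},{a,e},{a,f},{a,c,e}} V236={{a},{a,c},{a,e},{a,f},{c,e},{a,c,e}} V245={{a,e},{a,c,e}} V246={{a,e},{c,e},{a,c,e}} V256={{a},{a,c},{a,e},{a,f},{a,c,e}} V345={{a,e},{a,c,e}} V346={{e},{a,e},{c,e},{a,c,e}} V356={{a},{a,c},{a,e},{a,f},{a,c,e}} V456={{a,e},{a,c,e}}
  V2345={{a,e},{a,c,e}} V2346={{a,e},{c,e},{a,c,e}} V2356={{a},{a,c},{a,e},{a,f},{a,c,e}} V2456={{a,e},{a,c,e}} V3456={{a,e},{a,c,e}}
  V23456={{a,e},{a,c,e}}
components per intersection:
  V1: {{b}}
  V2: {{a},{c},{f},{a,c},{a,e},{a,f},{c,e},{a,c,e}} {{d}}
  V3: {{a},{e},{a,c},{a,e},{a,f},{c,e},{a,c,e}} {{b}}
  V4: {{e},{a,e},{c,e},{a,c,e}}
  V5: {{a},{a,c},{a,e},{a,f},{a,c,e}}
  V6: {{a},{e},{f},{a,c},{a,e},{a,f},{c,e},{a,c,e}}
  V13: {{b}}
  V23: {{a},{a,c},{a,e},{a,f},{c,e},{a,c,e}}
  V24: {{a,e},{c,e},{a,c,e}}
  V25: {{a},{a,c},{a,e},{a,f},{a,c,e}}
  V26: {{a},{f},{a,c},{a,e},{a,f},{c,e},{a,c,e}}
  V34: {{e},{a,e},{c,e},{a,c,e}}
  V35: {{a},{a,c},{a,e},{a,f},{a,c,e}}
  V36: {{a},{e},{a,c},{a,e},{a,f},{c,e},{a,c,e}}
  V45: {{a,e},{a,c,e}}
  V46: {{e},{a,e},{c,e},{a,c,e}}
  V56: {{a},{a,c},{a,e},{a,f},{a,c,e}}
  V234: {{a,e},{c,e},{a,c,e}}
  V235: {{a},{a,c},{a,e},{a,f},{a,c,e}}
  V236: {{a},{a,c},{a,e},{a,f},{c,e},{a,c,e}}
  V245: {{a,e},{a,c,e}}
  V246: {{a,e},{c,e},{a,c,e}}
  V256: {{a},{a,c},{a,e},{a,f},{a,c,e}}
  V345: {{a,e},{a,c,e}}
  V346: {{e},{a,e},{c,e},{a,c,e}}
  V356: {{a},{a,c},{a,e},{a,f},{a,c,e}}
  V456: {{a,e},{a,c,e}}
  V2345: {{a,e},{a,c,e}}
  V2346: {{a,e},{c,e},{a,c,e}}
  V2356: {{a},{a,c},{a,e},{a,f},{a,c,e}}
  V2456: {{a,e},{a,c,e}}
  V3456: {{a,e},{a,c,e}}
  V23456: {{a,e},{a,c,e}}
C dims 8,11,10,5; δ0: rk 5, SNF 1^5; δ1: rk 6, SNF 1^6; δ2: rk 4, SNF 1^4
Ȟ^0: (8−5)−0=3 ⇒ Z^3
Ȟ^1: (11−6)−5=0 ⇒ 0
Ȟ^2: (10−4)−6=0 ⇒ 0


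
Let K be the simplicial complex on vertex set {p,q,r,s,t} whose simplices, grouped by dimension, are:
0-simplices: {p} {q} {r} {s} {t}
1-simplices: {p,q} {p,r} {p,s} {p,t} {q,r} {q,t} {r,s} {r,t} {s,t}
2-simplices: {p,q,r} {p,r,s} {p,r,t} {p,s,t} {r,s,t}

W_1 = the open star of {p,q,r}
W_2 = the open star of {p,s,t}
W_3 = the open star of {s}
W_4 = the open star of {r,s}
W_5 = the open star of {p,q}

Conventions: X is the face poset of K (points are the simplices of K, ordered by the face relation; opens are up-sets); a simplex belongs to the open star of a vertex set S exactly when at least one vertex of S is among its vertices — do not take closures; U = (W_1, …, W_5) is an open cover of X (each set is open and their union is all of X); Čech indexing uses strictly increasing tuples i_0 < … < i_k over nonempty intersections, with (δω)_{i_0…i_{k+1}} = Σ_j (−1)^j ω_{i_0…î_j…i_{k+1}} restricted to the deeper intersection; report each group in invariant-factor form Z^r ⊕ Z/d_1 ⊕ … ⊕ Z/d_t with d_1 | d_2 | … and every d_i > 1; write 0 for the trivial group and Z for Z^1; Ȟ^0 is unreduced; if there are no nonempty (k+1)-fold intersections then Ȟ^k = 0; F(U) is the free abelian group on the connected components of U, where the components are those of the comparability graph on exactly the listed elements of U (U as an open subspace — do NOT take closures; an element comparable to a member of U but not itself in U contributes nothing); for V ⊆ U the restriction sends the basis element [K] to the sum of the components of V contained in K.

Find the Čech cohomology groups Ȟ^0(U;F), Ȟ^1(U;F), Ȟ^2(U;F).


intersection data:
  W1={{p},{q},{r},{p,q},{p,r},{p,s},{p,t},{q,r},{q,t},{r,s},{r,t},{p,q,r},{p,r,s},{p,r,t},{p,s,t},{r,s,t}} W2={{p},{s},{t},{p,q},{p,r},{p,s},{p,t},{q,t},{r,s},{r,t},{s,t},{p,q,r},{p,r,s},{p,r,t},{p,s,t},{r,s,t}} W3={{s},{p,s},{r,s},{s,t},{p,r,s},{p,s,t},{r,s,t}} W4={{r},{s},{p,r},{p,s},{q,r},{r,s},{r,t},{s,t},{p,q,r},{p,r,s},{p,r,t},{p,s,t},{r,s,t}} W5={{p},{q},{p,q},{p,r},{p,s},{p,t},{q,r},{q,t},{p,q,r},{p,r,s},{p,r,t},{p,s,t}}
  W12={{p},{p,q},{p,r},{p,s},{p,t},{q,t},{r,s},{r,t},{p,q,r},{p,r,s},{p,r,t},{p,s,t},{r,s,t}} W13={{p,s},{r,s},{p,r,s},{p,s,t},{r,s,t}} W14={{r},{p,r},{p,s},{q,r},{r,s},{r,t},{p,q,r},{p,r,s},{p,r,t},{p,s,t},{r,s,t}} W15={{p},{q},{p,q},{p,r},{p,s},{p,t},{q,r},{q,t},{p,q,r},{p,r,s},{p,r,t},{p,s,t}} W23={{s},{p,s},{r,s},{s,t},{p,r,s},{p,s,t},{r,s,t}} W24={{s},{p,r},{p,s},{r,s},{r,t},{s,t},{p,q,r},{p,r,s},{p,r,t},{p,s,t},{r,s,t}} W25={{p},{p,q},{p,r},{p,s},{p,t},{q,t},{p,q,r},{p,r,s},{p,r,t},{p,s,t}} W34={{s},{p,s},{r,s},{s,t},{p,r,s},{p,s,t},{r,s,t}} W35={{p,s},{p,r,s},{p,s,t}} W45={{p,r},{p,s},{q,r},{p,q,r},{p,r,s},{p,r,t},{p,s,t}}
  W123={{p,s},{r,s},{p,r,s},{p,s,t},{r,s,t}} W124={{p,r},{p,s},{r,s},{r,t},{p,q,r},{p,r,s},{p,r,t},{p,s,t},{r,s,t}} W125={{p},{p,q},{p,r},{p,s},{p,t},{q,t},{p,q,r},{p,r,s},{p,r,t},{p,s,t}} W134={{p,s},{r,s},{p,r,s},{p,s,t},{r,s,t}} W135={{p,s},{p,r,s},{p,s,t}} W145={{p,r},{p,s},{q,r},{p,q,r},{p,r,s},{p,r,t},{p,s,t}} W234={{s},{p,s},{r,s},{s,t},{p,r,s},{p,s,t},{r,s,t}} W235={{p,s},{p,r,s},{p,s,t}} W245={{p,r},{p,s},{p,q,r},{p,r,s},{p,r,t},{p,s,t}} W345={{p,s},{p,r,s},{p,s,t}}
  W1234={{p,s},{r,s},{p,r,s},{p,s,t},{r,s,t}} W1235={{p,s},{p,r,s},{p,s,t}} W1245={{p,r},{p,s},{p,q,r},{p,r,s},{p,r,t},{p,s,t}} W1345={{p,s},{p,r,s},{p,s,t}} W2345={{p,s},{p,r,s},{p,s,t}}
  W12345={{p,s},{p,r,s},{p,s,t}}
components per intersection:
  W1: {{p},{q},{r},{p,q},{p,r},{p,s},{p,t},{q,r},{q,t},{r,s},{r,t},{p,q,r},{p,r,s},{p,r,t},{p,s,t},{r,s,t}}
  W2: {{p},{s},{t},{p,q},{p,r},{p,s},{p,t},{q,t},{r,s},{r,t},{s,t},{p,q,r},{p,r,s},{p,r,t},{p,s,t},{r,s,t}}
  W3: {{s},{p,s},{r,s},{s,t},{p,r,s},{p,s,t},{r,s,t}}
  W4: {{r},{s},{p,r},{p,s},{q,r},{r,s},{r,t},{s,t},{p,q,r},{p,r,s},{p,r,t},{p,s,t},{r,s,t}}
  W5: {{p},{q},{p,q},{p,r},{p,s},{p,t},{q,r},{q,t},{p,q,r},{p,r,s},{p,r,t},{p,s,t}}
  W12: {{p},{p,q},{p,r},{p,s},{p,t},{r,s},{r,t},{p,q,r},{p,r,s},{p,r,t},{p,s,t},{r,s,t}} {{q,t}}
  W13: {{p,s},{r,s},{p,r,s},{p,s,t},{r,s,t}}
  W14: {{r},{p,r},{p,s},{q,r},{r,s},{r,t},{p,q,r},{p,r,s},{p,r,t},{p,s,t},{r,s,t}}
  W15: {{p},{q},{p,q},{p,r},{p,s},{p,t},{q,r},{q,t},{p,q,r},{p,r,s},{p,r,t},{p,s,t}}
  W23: {{s},{p,s},{r,s},{s,t},{p,r,s},{p,s,t},{r,s,t}}
  W24: {{s},{p,r},{p,s},{r,s},{r,t},{s,t},{p,q,r},{p,r,s},{p,r,t},{p,s,t},{r,s,t}}
  W25: {{p},{p,q},{p,r},{p,s},{p,t},{p,q,r},{p,r,s},{p,r,t},{p,s,t}} {{q,t}}
  W34: {{s},{p,s},{r,s},{s,t},{p,r,s},{p,s,t},{r,s,t}}
  W35: {{p,s},{p,r,s},{p,s,t}}
  W45: {{p,r},{p,s},{q,r},{p,q,r},{p,r,s},{p,r,t},{p,s,t}}
  W123: {{p,s},{r,s},{p,r,s},{p,s,t},{r,s,t}}
  W124: {{p,r},{p,s},{r,s},{r,t},{p,q,r},{p,r,s},{p,r,t},{p,s,t},{r,s,t}}
  W125: {{p},{p,q},{p,r},{p,s},{p,t},{p,q,r},{p,r,s},{p,r,t},{p,s,t}} {{q,t}}
  W134: {{p,s},{r,s},{p,r,s},{p,s,t},{r,s,t}}
  W135: {{p,s},{p,r,s},{p,s,t}}
  W145: {{p,r},{p,s},{q,r},{p,q,r},{p,r,s},{p,r,t},{p,s,t}}
  W234: {{s},{p,s},{r,s},{s,t},{p,r,s},{p,s,t},{r,s,t}}
  W235: {{p,s},{p,r,s},{p,s,t}}
  W245: {{p,r},{p,s},{p,q,r},{p,r,s},{p,r,t},{p,s,t}}
  W345: {{p,s},{p,r,s},{p,s,t}}
  W1234: {{p,s},{r,s},{p,r,s},{p,s,t},{r,s,t}}
  W1235: {{p,s},{p,r,s},{p,s,t}}
  W1245: {{p,r},{p,s},{p,q,r},{p,r,s},{p,r,t},{p,s,t}}
  W1345: {{p,s},{p,r,s},{p,s,t}}
  W2345: {{p,s},{p,r,s},{p,s,t}}
  W12345: {{p,s},{p,r,s},{p,s,t}}
C dims 5,12,11,5; δ0: rk 4, SNF 1^4; δ1: rk 7, SNF 1^7; δ2: rk 4, SNF 1^4
Ȟ^0 = (5 − 4) − 0 = 1, so Ȟ^0 ≅ Z
Ȟ^1 = (12 − 7) − 4 = 1, so Ȟ^1 ≅ Z
Ȟ^2 = (11 − 4) − 7 = 0, so Ȟ^2 ≅ 0

Ȟ^0(U;F) ≅ Z, Ȟ^1(U;F) ≅ Z and Ȟ^2(U;F) ≅ 0


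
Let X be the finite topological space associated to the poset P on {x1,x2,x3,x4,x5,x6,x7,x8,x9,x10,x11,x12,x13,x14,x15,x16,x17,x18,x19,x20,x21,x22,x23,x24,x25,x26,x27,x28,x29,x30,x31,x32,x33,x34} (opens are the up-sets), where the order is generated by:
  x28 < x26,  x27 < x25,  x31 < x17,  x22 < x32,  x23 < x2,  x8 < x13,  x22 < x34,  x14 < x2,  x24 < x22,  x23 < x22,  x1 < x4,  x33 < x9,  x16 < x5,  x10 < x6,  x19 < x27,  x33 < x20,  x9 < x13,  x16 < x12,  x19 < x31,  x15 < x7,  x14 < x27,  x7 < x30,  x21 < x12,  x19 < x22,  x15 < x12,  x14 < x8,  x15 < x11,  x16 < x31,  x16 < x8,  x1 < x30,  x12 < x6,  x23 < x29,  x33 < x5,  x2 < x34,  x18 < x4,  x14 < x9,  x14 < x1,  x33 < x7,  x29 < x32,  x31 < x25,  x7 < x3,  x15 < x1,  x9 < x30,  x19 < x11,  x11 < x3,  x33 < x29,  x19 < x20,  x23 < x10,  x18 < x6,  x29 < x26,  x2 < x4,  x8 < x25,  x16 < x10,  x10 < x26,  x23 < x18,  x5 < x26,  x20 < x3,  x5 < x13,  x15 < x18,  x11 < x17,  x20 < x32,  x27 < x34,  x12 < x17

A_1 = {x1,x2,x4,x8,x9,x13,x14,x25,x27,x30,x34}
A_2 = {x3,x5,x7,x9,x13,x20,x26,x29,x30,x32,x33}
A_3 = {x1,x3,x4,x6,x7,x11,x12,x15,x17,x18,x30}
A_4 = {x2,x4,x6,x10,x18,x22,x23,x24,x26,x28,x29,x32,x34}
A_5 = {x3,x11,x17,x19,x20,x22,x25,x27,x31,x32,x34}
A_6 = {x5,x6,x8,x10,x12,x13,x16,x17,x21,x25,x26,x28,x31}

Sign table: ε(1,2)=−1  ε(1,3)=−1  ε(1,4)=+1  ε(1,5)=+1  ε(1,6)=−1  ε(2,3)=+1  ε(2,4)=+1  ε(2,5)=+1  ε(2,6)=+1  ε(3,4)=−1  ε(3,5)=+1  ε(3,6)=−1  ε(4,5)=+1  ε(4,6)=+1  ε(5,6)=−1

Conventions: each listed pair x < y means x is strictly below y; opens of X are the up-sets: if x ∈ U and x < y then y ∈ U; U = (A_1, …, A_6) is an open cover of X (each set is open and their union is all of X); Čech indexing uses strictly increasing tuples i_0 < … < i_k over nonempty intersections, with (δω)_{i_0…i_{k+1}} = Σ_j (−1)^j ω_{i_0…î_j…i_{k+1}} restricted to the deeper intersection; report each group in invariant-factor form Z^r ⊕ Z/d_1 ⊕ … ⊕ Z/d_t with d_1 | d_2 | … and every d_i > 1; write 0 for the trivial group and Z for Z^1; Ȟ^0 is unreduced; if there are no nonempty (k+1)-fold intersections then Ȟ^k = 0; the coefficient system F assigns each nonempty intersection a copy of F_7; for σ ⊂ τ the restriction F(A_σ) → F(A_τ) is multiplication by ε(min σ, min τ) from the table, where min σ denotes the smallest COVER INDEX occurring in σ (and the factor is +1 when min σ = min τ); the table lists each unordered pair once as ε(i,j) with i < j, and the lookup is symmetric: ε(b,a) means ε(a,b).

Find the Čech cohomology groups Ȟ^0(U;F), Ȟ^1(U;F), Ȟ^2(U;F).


nerve of the cover:
  A12={x9,x13,x30} A13={x1,x4,x30} A14={x2,x4,x34} A15={x25,x27,x34} A16={x8,x13,x25} A23={x3,x7,x30} A24={x26,x29,x32} A25={x3,x20,x32} A26={x5,x13,x26} A34={x4,x6,x18} A35={x3,x11,x17} A36={x6,x12,x17} A45={x22,x32,x34} A46={x6,x10,x26,x28} A56={x17,x25,x31}
  A123={x30} A126={x13} A134={x4} A145={x34} A156={x25} A235={x3} A245={x32} A246={x26} A346={x6} A356={x17}
C dims 6,15,10; δ0: rk_F7 6; δ1: rk_F7 9
Ȟ^0 = (6 − 6) − 0 = 0, so Ȟ^0 ≅ 0
Ȟ^1 = (15 − 9) − 6 = 0, so Ȟ^1 ≅ 0
Ȟ^2 = (10 − 0) − 9 = 1, so Ȟ^2 ≅ Z/7

Ȟ^0 = 0,  Ȟ^1 = 0,  Ȟ^2 = Z/7


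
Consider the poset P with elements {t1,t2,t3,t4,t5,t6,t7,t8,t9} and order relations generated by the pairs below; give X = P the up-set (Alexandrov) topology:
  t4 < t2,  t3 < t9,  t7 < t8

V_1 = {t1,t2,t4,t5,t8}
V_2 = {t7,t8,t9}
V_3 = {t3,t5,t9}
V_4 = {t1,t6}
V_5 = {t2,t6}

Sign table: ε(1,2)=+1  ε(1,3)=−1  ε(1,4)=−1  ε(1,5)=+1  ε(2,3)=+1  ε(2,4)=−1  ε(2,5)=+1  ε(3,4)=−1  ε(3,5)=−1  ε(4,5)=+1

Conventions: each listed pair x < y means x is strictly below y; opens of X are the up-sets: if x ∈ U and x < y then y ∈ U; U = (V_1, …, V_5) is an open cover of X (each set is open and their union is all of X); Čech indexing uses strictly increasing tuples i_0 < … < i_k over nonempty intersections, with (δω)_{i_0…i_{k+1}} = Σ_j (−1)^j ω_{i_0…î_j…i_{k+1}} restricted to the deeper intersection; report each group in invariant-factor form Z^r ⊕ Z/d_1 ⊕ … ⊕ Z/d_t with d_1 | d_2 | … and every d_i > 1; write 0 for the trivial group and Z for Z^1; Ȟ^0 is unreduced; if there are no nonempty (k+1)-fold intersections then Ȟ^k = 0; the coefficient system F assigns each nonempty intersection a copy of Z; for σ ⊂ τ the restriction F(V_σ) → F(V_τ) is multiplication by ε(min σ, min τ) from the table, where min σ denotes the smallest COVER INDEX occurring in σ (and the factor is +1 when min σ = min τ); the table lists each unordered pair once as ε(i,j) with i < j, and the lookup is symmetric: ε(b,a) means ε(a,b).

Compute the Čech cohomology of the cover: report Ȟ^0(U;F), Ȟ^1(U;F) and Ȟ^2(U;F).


Ȟ^0(U;F) ≅ 0; Ȟ^1(U;F) ≅ Z ⊕ Z/2; Ȟ^2(U;F) ≅ 0

nonempty overlaps:
  V12={t8} V13={t5} V14={t1} V15={t2} V23={t9} V45={t6}
C dims 5,6; δ0: rk 5, SNF 1^4·2
degree 0: 5−5−0 = 0 → Ȟ^0 ≅ 0
degree 1: 6−0−5 = 1 plus torsion [2] → Ȟ^1 ≅ Z ⊕ Z/2
degree 2: 0−0−0 = 0 → Ȟ^2 ≅ 0


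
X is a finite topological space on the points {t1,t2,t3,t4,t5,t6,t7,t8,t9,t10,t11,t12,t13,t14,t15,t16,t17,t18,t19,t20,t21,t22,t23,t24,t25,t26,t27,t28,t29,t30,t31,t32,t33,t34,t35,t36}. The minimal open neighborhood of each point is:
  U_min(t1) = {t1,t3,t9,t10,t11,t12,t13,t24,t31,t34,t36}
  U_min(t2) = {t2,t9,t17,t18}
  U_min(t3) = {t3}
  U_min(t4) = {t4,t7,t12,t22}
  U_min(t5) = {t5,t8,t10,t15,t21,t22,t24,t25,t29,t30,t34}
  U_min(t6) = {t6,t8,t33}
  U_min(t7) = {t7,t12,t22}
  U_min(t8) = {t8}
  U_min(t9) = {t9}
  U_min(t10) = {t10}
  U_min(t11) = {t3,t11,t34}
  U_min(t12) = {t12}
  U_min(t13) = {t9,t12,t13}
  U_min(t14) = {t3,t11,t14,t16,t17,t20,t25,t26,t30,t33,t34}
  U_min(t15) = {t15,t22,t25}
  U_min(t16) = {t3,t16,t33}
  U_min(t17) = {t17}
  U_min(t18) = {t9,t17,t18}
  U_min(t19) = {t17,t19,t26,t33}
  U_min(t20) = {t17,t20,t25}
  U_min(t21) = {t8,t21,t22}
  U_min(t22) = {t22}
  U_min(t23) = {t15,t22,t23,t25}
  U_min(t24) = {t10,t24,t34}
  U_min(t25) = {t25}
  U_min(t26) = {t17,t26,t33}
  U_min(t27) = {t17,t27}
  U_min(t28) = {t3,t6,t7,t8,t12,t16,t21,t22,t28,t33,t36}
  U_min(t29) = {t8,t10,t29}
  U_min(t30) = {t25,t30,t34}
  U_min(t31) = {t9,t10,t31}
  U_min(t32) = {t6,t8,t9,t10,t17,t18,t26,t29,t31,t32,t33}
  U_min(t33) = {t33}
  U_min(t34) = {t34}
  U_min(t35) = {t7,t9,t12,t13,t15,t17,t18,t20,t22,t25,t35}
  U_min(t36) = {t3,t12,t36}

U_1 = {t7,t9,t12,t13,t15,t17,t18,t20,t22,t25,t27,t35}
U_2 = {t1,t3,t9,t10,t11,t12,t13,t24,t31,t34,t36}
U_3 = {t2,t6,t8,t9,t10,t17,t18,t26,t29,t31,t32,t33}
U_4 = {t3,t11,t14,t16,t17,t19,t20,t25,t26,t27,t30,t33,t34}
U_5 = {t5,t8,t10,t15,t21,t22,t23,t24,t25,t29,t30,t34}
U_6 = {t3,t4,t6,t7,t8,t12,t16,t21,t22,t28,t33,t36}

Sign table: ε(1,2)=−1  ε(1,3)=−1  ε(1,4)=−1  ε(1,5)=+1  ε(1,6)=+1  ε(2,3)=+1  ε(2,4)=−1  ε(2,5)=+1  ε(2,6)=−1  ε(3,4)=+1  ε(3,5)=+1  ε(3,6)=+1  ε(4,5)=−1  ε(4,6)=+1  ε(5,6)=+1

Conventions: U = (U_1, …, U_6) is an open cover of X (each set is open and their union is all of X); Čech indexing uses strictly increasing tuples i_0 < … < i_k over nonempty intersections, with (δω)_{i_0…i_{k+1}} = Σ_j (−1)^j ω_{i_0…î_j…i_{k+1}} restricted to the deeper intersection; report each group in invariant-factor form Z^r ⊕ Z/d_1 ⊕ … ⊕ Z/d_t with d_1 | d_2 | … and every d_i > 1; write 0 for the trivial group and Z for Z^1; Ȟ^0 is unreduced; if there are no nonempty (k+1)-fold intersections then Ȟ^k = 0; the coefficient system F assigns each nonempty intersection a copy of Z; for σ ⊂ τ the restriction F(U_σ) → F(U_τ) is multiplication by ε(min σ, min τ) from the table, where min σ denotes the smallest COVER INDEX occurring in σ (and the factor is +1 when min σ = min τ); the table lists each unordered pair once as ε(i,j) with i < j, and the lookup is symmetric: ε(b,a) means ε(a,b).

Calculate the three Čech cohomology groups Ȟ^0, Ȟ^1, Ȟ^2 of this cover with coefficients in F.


Ȟ^0(U;F) ≅ 0, Ȟ^1(U;F) ≅ Z/2, Ȟ^2(U;F) ≅ Z

nerve of the cover:
  U12={t9,t12,t13} U13={t9,t17,t18} U14={t17,t20,t25,t27} U15={t15,t22,t25} U16={t7,t12,t22} U23={t9,t10,t31} U24={t3,t11,t34} U25={t10,t24,t34} U26={t3,t12,t36} U34={t17,t26,t33} U35={t8,t10,t29} U36={t6,t8,t33} U45={t25,t30,t34} U46={t3,t16,t33} U56={t8,t21,t22}
  U123={t9} U126={t12} U134={t17} U145={t25} U156={t22} U235={t10} U245={t34} U246={t3} U346={t33} U356={t8}
C dims 6,15,10; δ0: rk 6, SNF 1^5·2; δ1: rk 9, SNF 1^9
Ȟ^0 = (6 − 6) − 0 = 0, so Ȟ^0 ≅ 0
Ȟ^1 = (15 − 9) − 6 = 0 plus torsion [2], so Ȟ^1 ≅ Z/2
Ȟ^2 = (10 − 0) − 9 = 1, so Ȟ^2 ≅ Z


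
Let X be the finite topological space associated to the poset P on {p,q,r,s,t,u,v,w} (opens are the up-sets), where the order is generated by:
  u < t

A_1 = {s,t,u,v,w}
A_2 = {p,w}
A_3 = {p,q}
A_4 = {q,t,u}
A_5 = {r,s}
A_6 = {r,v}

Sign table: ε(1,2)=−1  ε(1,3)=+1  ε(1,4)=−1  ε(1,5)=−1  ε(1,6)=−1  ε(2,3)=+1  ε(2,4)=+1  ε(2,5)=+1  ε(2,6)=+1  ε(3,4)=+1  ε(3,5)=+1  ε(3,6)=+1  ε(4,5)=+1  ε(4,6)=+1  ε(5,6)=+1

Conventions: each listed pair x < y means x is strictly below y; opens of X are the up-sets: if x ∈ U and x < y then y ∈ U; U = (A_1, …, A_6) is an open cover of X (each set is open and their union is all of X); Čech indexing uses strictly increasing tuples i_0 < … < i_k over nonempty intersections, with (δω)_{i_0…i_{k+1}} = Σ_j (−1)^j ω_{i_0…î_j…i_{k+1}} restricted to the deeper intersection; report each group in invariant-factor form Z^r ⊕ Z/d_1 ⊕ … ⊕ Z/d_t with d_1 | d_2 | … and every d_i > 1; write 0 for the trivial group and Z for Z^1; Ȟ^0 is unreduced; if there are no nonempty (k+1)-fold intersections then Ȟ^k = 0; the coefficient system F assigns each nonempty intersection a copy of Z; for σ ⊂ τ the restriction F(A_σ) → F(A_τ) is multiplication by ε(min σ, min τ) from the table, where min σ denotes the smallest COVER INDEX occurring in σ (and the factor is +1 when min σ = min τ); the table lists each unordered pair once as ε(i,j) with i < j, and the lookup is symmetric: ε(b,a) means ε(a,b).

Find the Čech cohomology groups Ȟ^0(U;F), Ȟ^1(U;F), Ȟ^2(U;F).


Ȟ^0 ≅ Z, Ȟ^1 ≅ Z^2, Ȟ^2 ≅ 0

nerve simplices:
  A12={w} A14={t,u} A15={s} A16={v} A23={p} A34={q} A56={r}
C dims 6,7; δ0: rk 5, SNF 1^5
degree 0: 6−5−0 = 1 → Ȟ^0 ≅ Z
degree 1: 7−0−5 = 2 → Ȟ^1 ≅ Z^2
degree 2: 0−0−0 = 0 → Ȟ^2 ≅ 0


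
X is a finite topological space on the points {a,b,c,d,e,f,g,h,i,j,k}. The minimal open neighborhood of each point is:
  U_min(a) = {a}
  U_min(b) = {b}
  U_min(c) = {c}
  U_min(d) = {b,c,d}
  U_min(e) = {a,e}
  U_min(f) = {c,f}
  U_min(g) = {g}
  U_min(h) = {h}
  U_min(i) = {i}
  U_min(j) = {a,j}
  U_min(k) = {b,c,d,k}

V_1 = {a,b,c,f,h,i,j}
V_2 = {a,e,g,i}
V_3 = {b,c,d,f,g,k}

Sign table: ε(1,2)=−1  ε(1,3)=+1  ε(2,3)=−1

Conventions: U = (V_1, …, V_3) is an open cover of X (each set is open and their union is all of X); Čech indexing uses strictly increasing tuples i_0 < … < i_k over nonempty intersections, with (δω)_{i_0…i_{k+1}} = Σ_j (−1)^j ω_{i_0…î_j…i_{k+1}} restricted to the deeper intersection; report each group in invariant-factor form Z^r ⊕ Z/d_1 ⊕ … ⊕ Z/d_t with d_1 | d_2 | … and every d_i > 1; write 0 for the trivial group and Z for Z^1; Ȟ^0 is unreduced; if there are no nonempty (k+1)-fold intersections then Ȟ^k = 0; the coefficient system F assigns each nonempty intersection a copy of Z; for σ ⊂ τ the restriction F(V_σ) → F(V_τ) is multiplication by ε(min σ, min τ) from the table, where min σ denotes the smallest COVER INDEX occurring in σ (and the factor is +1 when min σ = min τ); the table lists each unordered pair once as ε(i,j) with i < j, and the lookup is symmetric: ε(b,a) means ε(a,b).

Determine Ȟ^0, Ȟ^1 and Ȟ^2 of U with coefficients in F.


cover nerve:
  V12={a,i} V13={b,c,f} V23={g}
C dims 3,3; δ0: rk 2, SNF 1^2
Ȟ^0: (3−2)−0=1 ⇒ Z
Ȟ^1: (3−0)−2=1 ⇒ Z
Ȟ^2: (0−0)−0=0 ⇒ 0

Ȟ^0 = Z; Ȟ^1 = Z; Ȟ^2 = 0


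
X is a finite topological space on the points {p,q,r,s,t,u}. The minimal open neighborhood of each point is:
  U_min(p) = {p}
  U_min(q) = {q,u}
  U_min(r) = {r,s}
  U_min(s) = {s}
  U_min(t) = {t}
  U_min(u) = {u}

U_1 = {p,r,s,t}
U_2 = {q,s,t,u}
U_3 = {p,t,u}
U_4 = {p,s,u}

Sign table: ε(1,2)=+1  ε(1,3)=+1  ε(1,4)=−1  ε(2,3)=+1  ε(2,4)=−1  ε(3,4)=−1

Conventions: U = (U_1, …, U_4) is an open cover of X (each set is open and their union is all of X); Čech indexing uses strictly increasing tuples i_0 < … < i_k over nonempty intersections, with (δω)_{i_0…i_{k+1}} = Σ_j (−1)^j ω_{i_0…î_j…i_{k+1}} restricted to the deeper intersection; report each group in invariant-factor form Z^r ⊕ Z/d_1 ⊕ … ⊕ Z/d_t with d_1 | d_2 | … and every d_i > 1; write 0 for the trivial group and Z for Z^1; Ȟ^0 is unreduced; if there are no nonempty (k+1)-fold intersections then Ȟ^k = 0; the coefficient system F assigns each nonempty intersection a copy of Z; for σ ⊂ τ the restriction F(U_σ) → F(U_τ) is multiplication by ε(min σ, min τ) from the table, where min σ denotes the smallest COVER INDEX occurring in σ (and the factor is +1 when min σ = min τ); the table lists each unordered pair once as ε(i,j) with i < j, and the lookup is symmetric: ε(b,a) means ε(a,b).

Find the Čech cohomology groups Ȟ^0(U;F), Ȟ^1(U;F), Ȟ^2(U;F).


Ȟ^0 = Z,  Ȟ^1 = 0,  Ȟ^2 = Z

cover nerve:
  U12={s,t} U13={p,t} U14={p,s} U23={t,u} U24={s,u} U34={p,u}
  U123={t} U124={s} U134={p} U234={u}
C dims 4,6,4; δ0: rk 3, SNF 1^3; δ1: rk 3, SNF 1^3
Ȟ^0: (4−3)−0=1 ⇒ Z
Ȟ^1: (6−3)−3=0 ⇒ 0
Ȟ^2: (4−0)−3=1 ⇒ Z


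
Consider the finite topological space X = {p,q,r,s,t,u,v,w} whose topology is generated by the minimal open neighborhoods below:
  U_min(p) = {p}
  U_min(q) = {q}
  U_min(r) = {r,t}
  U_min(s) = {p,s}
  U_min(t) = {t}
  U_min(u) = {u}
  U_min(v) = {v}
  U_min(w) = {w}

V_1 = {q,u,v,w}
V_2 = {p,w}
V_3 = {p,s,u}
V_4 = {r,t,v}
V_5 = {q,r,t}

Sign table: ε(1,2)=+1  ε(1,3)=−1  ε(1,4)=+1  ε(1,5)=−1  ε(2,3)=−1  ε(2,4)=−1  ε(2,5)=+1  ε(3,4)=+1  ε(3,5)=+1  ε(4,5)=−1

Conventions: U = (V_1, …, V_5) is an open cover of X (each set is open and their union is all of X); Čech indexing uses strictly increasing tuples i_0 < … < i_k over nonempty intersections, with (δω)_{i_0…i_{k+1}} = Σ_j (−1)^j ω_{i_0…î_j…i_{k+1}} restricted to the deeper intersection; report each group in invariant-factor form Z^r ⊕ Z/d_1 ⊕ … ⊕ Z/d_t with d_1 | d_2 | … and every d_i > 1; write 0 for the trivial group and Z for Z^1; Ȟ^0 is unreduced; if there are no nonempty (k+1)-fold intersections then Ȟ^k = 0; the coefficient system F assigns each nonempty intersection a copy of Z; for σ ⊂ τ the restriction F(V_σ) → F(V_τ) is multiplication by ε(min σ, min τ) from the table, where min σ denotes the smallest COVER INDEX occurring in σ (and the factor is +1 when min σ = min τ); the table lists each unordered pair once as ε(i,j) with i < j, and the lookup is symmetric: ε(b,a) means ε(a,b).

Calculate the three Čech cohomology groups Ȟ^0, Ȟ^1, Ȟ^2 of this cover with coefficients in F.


Ȟ^0 = Z, Ȟ^1 = Z^2 and Ȟ^2 = 0

nerve simplices:
  V12={w} V13={u} V14={v} V15={q} V23={p} V45={r,t}
C dims 5,6; δ0: rk 4, SNF 1^4
degree 0: 5−4−0 = 1 → Ȟ^0 ≅ Z
degree 1: 6−0−4 = 2 → Ȟ^1 ≅ Z^2
degree 2: 0−0−0 = 0 → Ȟ^2 ≅ 0


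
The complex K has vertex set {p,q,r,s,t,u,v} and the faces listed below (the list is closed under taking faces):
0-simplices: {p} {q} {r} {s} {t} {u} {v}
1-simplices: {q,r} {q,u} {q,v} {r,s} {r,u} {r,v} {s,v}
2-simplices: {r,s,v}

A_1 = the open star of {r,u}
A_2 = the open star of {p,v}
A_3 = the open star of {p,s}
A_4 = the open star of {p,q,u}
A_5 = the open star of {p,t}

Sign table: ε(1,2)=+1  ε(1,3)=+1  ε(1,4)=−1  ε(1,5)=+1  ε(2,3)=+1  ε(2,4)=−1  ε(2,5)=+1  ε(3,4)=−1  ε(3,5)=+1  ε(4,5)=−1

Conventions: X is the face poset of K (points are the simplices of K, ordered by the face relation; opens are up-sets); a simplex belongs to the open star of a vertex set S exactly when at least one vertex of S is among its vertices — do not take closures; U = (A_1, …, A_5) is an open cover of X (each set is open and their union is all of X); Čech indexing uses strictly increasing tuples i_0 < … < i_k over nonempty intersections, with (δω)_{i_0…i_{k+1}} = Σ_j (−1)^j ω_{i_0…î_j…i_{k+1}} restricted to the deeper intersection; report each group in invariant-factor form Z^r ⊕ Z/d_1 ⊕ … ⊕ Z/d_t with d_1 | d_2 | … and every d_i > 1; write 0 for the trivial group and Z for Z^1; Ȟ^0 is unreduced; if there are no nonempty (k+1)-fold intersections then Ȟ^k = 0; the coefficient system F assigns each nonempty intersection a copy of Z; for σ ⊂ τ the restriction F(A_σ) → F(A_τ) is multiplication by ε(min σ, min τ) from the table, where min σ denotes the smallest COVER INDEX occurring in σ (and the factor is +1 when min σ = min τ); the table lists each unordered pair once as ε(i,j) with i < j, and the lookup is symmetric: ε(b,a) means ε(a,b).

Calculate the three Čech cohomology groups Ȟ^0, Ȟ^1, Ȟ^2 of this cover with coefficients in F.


nonempty overlaps:
  A1={{r},{u},{q,r},{q,u},{r,s},{r,u},{r,v},{r,s,v}} A2={{p},{v},{q,v},{r,v},{s,v},{r,s,v}} A3={{p},{s},{r,s},{s,v},{r,s,v}} A4={{p},{q},{u},{q,r},{q,u},{q,v},{r,u}} A5={{p},{t}}
  A12={{r,v},{r,s,v}} A13={{r,s},{r,s,v}} A14={{u},{q,r},{q,u},{r,u}} A23={{p},{s,v},{r,s,v}} A24={{p},{q,v}} A25={{p}} A34={{p}} A35={{p}} A45={{p}}
  A123={{r,s,v}} A234={{p}} A235={{p}} A245={{p}} A345={{p}}
  A2345={{p}}
C dims 5,9,5,1; δ0: rk 4, SNF 1^4; δ1: rk 4, SNF 1^4; δ2: rk 1, SNF 1^1
degree 0: 5−4−0 = 1 → Ȟ^0 ≅ Z
degree 1: 9−4−4 = 1 → Ȟ^1 ≅ Z
degree 2: 5−1−4 = 0 → Ȟ^2 ≅ 0

Ȟ^0(U;F) ≅ Z; Ȟ^1(U;F) ≅ Z; Ȟ^2(U;F) ≅ 0


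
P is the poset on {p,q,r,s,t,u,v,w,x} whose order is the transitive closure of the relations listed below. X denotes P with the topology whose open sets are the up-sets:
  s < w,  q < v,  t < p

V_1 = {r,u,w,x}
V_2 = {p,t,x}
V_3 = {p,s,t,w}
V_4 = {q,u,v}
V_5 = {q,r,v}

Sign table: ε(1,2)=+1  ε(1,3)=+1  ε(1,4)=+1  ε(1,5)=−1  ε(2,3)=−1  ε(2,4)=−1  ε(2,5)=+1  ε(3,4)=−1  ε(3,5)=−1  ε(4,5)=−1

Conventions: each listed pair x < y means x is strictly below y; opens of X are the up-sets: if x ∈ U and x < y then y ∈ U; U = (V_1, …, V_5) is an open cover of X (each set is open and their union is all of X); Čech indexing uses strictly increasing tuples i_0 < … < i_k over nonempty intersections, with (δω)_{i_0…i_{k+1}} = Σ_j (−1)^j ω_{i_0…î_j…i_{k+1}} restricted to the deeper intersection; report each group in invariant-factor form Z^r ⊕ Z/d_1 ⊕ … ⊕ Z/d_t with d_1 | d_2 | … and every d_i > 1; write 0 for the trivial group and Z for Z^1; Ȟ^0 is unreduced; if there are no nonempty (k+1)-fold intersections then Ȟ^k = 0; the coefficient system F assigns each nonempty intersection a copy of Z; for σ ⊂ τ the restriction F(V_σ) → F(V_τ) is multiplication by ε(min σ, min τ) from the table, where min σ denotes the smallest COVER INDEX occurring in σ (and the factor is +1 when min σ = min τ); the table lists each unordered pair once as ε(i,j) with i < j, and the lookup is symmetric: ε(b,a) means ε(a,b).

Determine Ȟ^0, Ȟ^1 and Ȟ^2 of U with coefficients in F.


nonempty intersections:
  V12={x} V13={w} V14={u} V15={r} V23={p,t} V45={q,v}
C dims 5,6; δ0: rk 5, SNF 1^4·2
Ȟ^0: (5−5)−0=0 ⇒ 0
Ȟ^1: (6−0)−5=1 plus torsion [2] ⇒ Z ⊕ Z/2
Ȟ^2: (0−0)−0=0 ⇒ 0

Ȟ^0 = 0, Ȟ^1 = Z ⊕ Z/2, Ȟ^2 = 0


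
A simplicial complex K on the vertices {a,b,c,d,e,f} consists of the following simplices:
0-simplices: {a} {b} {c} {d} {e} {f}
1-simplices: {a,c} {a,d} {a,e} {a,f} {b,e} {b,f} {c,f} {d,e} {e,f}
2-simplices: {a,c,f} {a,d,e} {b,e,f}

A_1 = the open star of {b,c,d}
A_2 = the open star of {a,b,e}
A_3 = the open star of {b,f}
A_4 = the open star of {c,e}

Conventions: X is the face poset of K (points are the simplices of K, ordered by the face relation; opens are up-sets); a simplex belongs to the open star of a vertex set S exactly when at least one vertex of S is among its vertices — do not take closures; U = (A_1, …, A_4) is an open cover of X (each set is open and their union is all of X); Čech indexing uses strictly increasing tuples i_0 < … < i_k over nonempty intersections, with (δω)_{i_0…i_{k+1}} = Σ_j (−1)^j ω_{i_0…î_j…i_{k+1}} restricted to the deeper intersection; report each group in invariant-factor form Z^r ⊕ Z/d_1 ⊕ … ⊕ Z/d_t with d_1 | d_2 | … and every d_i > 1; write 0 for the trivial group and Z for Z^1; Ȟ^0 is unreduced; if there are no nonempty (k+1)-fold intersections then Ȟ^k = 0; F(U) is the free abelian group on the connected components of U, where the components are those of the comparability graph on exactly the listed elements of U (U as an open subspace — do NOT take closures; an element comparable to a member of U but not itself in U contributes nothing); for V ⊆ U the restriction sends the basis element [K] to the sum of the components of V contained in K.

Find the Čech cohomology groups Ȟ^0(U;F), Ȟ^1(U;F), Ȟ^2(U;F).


nonempty intersections:
  A1={{b},{c},{d},{a,c},{a,d},{b,e},{b,f},{c,f},{d,e},{a,c,f},{a,d,e},{b,e,f}} A2={{a},{b},{e},{a,c},{a,d},{a,e},{a,f},{b,e},{b,f},{d,e},{e,f},{a,c,f},{a,d,e},{b,e,f}} A3={{b},{f},{a,f},{b,e},{b,f},{c,f},{e,f},{a,c,f},{b,e,f}} A4={{c},{e},{a,c},{a,e},{b,e},{c,f},{d,e},{e,f},{a,c,f},{a,d,e},{b,e,f}}
  A12={{b},{a,c},{a,d},{b,e},{b,f},{d,e},{a,c,f},{a,d,e},{b,e,f}} A13={{b},{b,e},{b,f},{c,f},{a,c,f},{b,e,f}} A14={{c},{a,c},{b,e},{c,f},{d,e},{a,c,f},{a,d,e},{b,e,f}} A23={{b},{a,f},{b,e},{b,f},{e,f},{a,c,f},{b,e,f}} A24={{e},{a,c},{a,e},{b,e},{d,e},{e,f},{a,c,f},{a,d,e},{b,e,f}} A34={{b,e},{c,f},{e,f},{a,c,f},{b,e,f}}
  A123={{b},{b,e},{b,f},{a,c,f},{b,e,f}} A124={{a,c},{b,e},{d,e},{a,c,f},{a,d,e},{b,e,f}} A134={{b,e},{c,f},{a,c,f},{b,e,f}} A234={{b,e},{e,f},{a,c,f},{b,e,f}}
  A1234={{b,e},{a,c,f},{b,e,f}}
components per intersection:
  A1: {{b},{b,e},{b,f},{b,e,f}} {{c},{a,c},{c,f},{a,c,f}} {{d},{a,d},{d,e},{a,d,e}}
  A2: {{a},{b},{e},{a,c},{a,d},{a,e},{a,f},{b,e},{b,f},{d,e},{e,f},{a,c,f},{a,d,e},{b,e,f}}
  A3: {{b},{f},{a,f},{b,e},{b,f},{c,f},{e,f},{a,c,f},{b,e,f}}
  A4: {{c},{a,c},{c,f},{a,c,f}} {{e},{a,e},{b,e},{d,e},{e,f},{a,d,e},{b,e,f}}
  A12: {{b},{b,e},{b,f},{b,e,f}} {{a,c},{a,c,f}} {{a,d},{d,e},{a,d,e}}
  A13: {{b},{b,e},{b,f},{b,e,f}} {{c,f},{a,c,f}}
  A14: {{c},{a,c},{c,f},{a,c,f}} {{b,e},{b,e,f}} {{d,e},{a,d,e}}
  A23: {{b},{b,e},{b,f},{e,f},{b,e,f}} {{a,f},{a,c,f}}
  A24: {{e},{a,e},{b,e},{d,e},{e,f},{a,d,e},{b,e,f}} {{a,c},{a,c,f}}
  A34: {{b,e},{e,f},{b,e,f}} {{c,f},{a,c,f}}
  A123: {{b},{b,e},{b,f},{b,e,f}} {{a,c,f}}
  A124: {{a,c},{a,c,f}} {{b,e},{b,e,f}} {{d,e},{a,d,e}}
  A134: {{b,e},{b,e,f}} {{c,f},{a,c,f}}
  A234: {{b,e},{e,f},{b,e,f}} {{a,c,f}}
  A1234: {{b,e},{b,e,f}} {{a,c,f}}
C dims 7,14,9,2; δ0: rk 6, SNF 1^6; δ1: rk 7, SNF 1^7; δ2: rk 2, SNF 1^2
Ȟ^0: (7−6)−0=1 ⇒ Z
Ȟ^1: (14−7)−6=1 ⇒ Z
Ȟ^2: (9−2)−7=0 ⇒ 0

Ȟ^0 = Z,  Ȟ^1 = Z,  Ȟ^2 = 0


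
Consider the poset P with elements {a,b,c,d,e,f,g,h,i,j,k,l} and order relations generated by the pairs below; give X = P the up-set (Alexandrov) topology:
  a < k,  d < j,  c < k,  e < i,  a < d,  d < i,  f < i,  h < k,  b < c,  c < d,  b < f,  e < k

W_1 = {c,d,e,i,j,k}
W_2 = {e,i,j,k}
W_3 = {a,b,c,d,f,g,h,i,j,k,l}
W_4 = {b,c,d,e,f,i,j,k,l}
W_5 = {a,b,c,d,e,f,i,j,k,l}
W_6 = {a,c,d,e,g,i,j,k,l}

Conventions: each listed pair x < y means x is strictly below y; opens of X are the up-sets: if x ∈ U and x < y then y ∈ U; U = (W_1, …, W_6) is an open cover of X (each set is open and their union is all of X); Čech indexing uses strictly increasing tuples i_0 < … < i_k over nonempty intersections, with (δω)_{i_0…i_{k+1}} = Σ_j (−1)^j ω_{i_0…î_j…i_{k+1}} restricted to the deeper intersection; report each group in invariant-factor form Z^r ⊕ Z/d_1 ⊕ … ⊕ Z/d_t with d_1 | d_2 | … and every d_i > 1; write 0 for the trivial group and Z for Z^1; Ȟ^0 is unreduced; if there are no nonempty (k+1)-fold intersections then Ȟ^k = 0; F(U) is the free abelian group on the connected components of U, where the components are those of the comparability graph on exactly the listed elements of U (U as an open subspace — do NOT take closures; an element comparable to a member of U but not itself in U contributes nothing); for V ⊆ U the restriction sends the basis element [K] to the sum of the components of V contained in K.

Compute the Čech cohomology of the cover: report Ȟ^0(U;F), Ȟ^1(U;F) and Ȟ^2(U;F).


cover nerve:
  W12={e,i,j,k} W13={c,d,i,j,k} W14={c,d,e,i,j,k} W15={c,d,e,i,j,k} W16={c,d,e,i,j,k} W23={i,j,k} W24={e,i,j,k} W25={e,i,j,k} W26={e,i,j,k} W34={b,c,d,f,i,j,k,l} W35={a,b,c,d,f,i,j,k,l} W36={a,c,d,g,i,j,k,l} W45={b,c,d,e,f,i,j,k,l} W46={c,d,e,i,j,k,l} W56={a,c,d,e,i,j,k,l}
  W123={i,j,k} W124={e,i,j,k} W125={e,i,j,k} W126={e,i,j,k} W134={c,d,i,j,k} W135={c,d,i,j,k} W136={c,d,i,j,k} W145={c,d,e,i,j,k} W146={c,d,e,i,j,k} W156={c,d,e,i,j,k} W234={i,j,k} W235={i,j,k} W236={i,j,k} W245={e,i,j,k} W246={e,i,j,k} W256={e,i,j,k} W345={b,c,d,f,i,j,k,l} W346={c,d,i,j,k,l} W356={a,c,d,i,j,k,l} W456={c,d,e,i,j,k,l}
  W1234={i,j,k} W1235={i,j,k} W1236={i,j,k} W1245={e,i,j,k} W1246={e,i,j,k} W1256={e,i,j,k} W1345={c,d,i,j,k} W1346={c,d,i,j,k} W1356={c,d,i,j,k} W1456={c,d,e,i,j,k} W2345={i,j,k} W2346={i,j,k} W2356={i,j,k} W2456={e,i,j,k} W3456={c,d,i,j,k,l}
  W12345={i,j,k} W12346={i,j,k} W12356={i,j,k} W12456={e,i,j,k} W13456={c,d,i,j,k} W23456={i,j,k}
  W123456={i,j,k}
components per intersection:
  W1: {c,d,e,i,j,k}
  W2: {e,i,k} {j}
  W3: {a,b,c,d,f,h,i,j,k} {g} {l}
  W4: {b,c,d,e,f,i,j,k} {l}
  W5: {a,b,c,d,e,f,i,j,k} {l}
  W6: {a,c,d,e,i,j,k} {g} {l}
  W12: {e,i,k} {j}
  W13: {c,d,i,j,k}
  W14: {c,d,e,i,j,k}
  W15: {c,d,e,i,j,k}
  W16: {c,d,e,i,j,k}
  W23: {i} {j} {k}
  W24: {e,i,k} {j}
  W25: {e,i,k} {j}
  W26: {e,i,k} {j}
  W34: {b,c,d,f,i,j,k} {l}
  W35: {a,b,c,d,f,i,j,k} {l}
  W36: {a,c,d,i,j,k} {g} {l}
  W45: {b,c,d,e,f,i,j,k} {l}
  W46: {c,d,e,i,j,k} {l}
  W56: {a,c,d,e,i,j,k} {l}
  W123: {i} {j} {k}
  W124: {e,i,k} {j}
  W125: {e,i,k} {j}
  W126: {e,i,k} {j}
  W134: {c,d,i,j,k}
  W135: {c,d,i,j,k}
  W136: {c,d,i,j,k}
  W145: {c,d,e,i,j,k}
  W146: {c,d,e,i,j,k}
  W156: {c,d,e,i,j,k}
  W234: {i} {j} {k}
  W235: {i} {j} {k}
  W236: {i} {j} {k}
  W245: {e,i,k} {j}
  W246: {e,i,k} {j}
  W256: {e,i,k} {j}
  W345: {b,c,d,f,i,j,k} {l}
  W346: {c,d,i,j,k} {l}
  W356: {a,c,d,i,j,k} {l}
  W456: {c,d,e,i,j,k} {l}
  W1234: {i} {j} {k}
  W1235: {i} {j} {k}
  W1236: {i} {j} {k}
  W1245: {e,i,k} {j}
  W1246: {e,i,k} {j}
  W1256: {e,i,k} {j}
  W1345: {c,d,i,j,k}
  W1346: {c,d,i,j,k}
  W1356: {c,d,i,j,k}
  W1456: {c,d,e,i,j,k}
  W2345: {i} {j} {k}
  W2346: {i} {j} {k}
  W2356: {i} {j} {k}
  W2456: {e,i,k} {j}
  W3456: {c,d,i,j,k} {l}
  W12345: {i} {j} {k}
  W12346: {i} {j} {k}
  W12356: {i} {j} {k}
  W12456: {e,i,k} {j}
  W13456: {c,d,i,j,k}
  W23456: {i} {j} {k}
  W123456: {i} {j} {k}
C dims 13,28,38,32; δ0: rk 10, SNF 1^10; δ1: rk 18, SNF 1^18; δ2: rk 20, SNF 1^20
Ȟ^0: (13−10)−0=3 ⇒ Z^3
Ȟ^1: (28−18)−10=0 ⇒ 0
Ȟ^2: (38−20)−18=0 ⇒ 0

Ȟ^0(U;F) ≅ Z^3; Ȟ^1(U;F) ≅ 0; Ȟ^2(U;F) ≅ 0


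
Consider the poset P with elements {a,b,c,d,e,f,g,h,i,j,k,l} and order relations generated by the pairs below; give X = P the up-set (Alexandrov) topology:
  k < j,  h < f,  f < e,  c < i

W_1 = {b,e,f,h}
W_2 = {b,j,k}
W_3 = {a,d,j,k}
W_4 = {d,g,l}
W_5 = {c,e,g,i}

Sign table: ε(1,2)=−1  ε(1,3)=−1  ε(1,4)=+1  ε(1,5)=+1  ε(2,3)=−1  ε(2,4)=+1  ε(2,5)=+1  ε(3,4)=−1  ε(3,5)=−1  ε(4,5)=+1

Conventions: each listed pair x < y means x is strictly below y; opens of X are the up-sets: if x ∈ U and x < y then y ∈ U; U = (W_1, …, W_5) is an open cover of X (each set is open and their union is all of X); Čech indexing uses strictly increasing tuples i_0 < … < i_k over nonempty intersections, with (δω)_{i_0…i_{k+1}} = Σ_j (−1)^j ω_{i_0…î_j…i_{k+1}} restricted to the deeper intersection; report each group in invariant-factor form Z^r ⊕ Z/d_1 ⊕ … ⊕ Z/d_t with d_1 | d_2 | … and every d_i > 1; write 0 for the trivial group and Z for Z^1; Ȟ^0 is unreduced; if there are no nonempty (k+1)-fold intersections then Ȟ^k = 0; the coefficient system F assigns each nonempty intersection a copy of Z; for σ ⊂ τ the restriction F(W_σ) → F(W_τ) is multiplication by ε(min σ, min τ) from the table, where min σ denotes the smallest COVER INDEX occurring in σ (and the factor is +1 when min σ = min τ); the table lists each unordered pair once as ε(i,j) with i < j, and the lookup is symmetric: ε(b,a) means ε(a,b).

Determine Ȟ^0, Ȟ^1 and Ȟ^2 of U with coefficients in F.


cover nerve:
  W12={b} W15={e} W23={j,k} W34={d} W45={g}
C dims 5,5; δ0: rk 5, SNF 1^4·2
Ȟ^0: (5−5)−0=0 ⇒ 0
Ȟ^1: (5−0)−5=0 plus torsion [2] ⇒ Z/2
Ȟ^2: (0−0)−0=0 ⇒ 0

Ȟ^0 ≅ 0; Ȟ^1 ≅ Z/2; Ȟ^2 ≅ 0


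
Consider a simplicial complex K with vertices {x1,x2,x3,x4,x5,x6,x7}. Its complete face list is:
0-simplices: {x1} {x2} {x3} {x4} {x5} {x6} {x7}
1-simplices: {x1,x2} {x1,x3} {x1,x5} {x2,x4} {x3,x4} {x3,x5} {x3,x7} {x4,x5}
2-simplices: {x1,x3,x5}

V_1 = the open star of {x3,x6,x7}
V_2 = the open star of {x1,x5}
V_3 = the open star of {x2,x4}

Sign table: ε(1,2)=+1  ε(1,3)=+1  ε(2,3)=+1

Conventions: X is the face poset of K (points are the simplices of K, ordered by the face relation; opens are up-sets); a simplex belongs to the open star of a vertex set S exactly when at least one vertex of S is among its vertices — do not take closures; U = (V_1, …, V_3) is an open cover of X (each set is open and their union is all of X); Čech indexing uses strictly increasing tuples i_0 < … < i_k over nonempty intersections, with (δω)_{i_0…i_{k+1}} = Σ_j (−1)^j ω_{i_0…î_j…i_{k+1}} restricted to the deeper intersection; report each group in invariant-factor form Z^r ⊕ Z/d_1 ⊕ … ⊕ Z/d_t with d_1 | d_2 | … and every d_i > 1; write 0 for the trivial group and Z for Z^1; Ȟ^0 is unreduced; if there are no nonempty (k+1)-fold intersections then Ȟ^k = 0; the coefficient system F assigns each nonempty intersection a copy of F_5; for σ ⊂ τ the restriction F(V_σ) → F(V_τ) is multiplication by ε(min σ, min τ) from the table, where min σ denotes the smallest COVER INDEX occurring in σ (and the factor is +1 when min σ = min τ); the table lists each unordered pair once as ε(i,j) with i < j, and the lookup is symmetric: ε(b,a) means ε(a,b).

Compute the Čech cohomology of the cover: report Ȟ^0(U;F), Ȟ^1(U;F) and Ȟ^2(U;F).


nonempty intersections:
  V1={{x3},{x6},{x7},{x1,x3},{x3,x4},{x3,x5},{x3,x7},{x1,x3,x5}} V2={{x1},{x5},{x1,x2},{x1,x3},{x1,x5},{x3,x5},{x4,x5},{x1,x3,x5}} V3={{x2},{x4},{x1,x2},{x2,x4},{x3,x4},{x4,x5}}
  V12={{x1,x3},{x3,x5},{x1,x3,x5}} V13={{x3,x4}} V23={{x1,x2},{x4,x5}}
C dims 3,3; δ0: rk_F5 2
Ȟ^0: (3−2)−0=1 ⇒ Z/5
Ȟ^1: (3−0)−2=1 ⇒ Z/5
Ȟ^2: (0−0)−0=0 ⇒ 0

Ȟ^0 ≅ Z/5, Ȟ^1 ≅ Z/5 and Ȟ^2 ≅ 0
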